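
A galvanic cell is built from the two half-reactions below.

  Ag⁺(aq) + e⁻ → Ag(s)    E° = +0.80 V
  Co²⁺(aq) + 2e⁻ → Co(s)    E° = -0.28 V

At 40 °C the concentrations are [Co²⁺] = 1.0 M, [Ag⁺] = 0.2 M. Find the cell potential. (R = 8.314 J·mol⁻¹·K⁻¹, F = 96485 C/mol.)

The Ag⁺/Ag couple has the higher reduction potential and acts as the cathode, so E°_cell = +0.80 − (-0.28) = 1.08 V.
Balancing electrons gives n = 2; the reaction quotient is Q = [Co²⁺]/[Ag⁺]^2 = 25.0.
E = E° − (RT/nF) ln Q = 1.08 − (8.314×313)/(2×96485) × (3.219) = 1.080 − 0.043 = 1.037 V.

1.04 V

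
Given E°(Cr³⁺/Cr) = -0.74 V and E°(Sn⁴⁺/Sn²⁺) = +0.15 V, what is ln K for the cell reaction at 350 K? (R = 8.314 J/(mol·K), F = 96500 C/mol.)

E°_cell = +0.15 − (-0.74) = 0.89 V, with n = 6 electrons transferred.
At equilibrium E = 0, so the Nernst equation gives ln K = nFE°/RT = (6)(96500)(0.89)/((8.314)(350)) = 177.09.

ln K = 177.1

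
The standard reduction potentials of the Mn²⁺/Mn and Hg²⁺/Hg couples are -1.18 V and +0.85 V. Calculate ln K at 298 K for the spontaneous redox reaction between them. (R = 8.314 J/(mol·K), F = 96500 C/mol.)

E°_cell = +0.85 − (-1.18) = 2.03 V, with n = 2 electrons transferred.
At equilibrium E = 0, so the Nernst equation gives ln K = nFE°/RT = (2)(96500)(2.03)/((8.314)(298)) = 158.13.

ln K = 158.1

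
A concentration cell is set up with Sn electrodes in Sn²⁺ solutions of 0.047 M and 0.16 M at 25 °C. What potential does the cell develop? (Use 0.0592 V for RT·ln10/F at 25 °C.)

0.016 V

Both half-cells are Sn²⁺/Sn, so E°_cell = 0. The concentrated side is the cathode; the cell reaction moves Sn²⁺ from high to low concentration with n = 2.
Q = [Sn²⁺]_dilute/[Sn²⁺]_conc = 0.047/0.16 = 0.294.
E = 0 − (0.0592/2) log Q = −(0.0592/2)(-0.532) = 0.0157 V.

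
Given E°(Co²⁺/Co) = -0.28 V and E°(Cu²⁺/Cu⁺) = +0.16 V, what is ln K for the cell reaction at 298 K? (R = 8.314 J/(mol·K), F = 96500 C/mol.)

ln K = 34.3

E°_cell = +0.16 − (-0.28) = 0.44 V, with n = 2 electrons transferred.
At equilibrium E = 0, so the Nernst equation gives ln K = nFE°/RT = (2)(96500)(0.44)/((8.314)(298)) = 34.28.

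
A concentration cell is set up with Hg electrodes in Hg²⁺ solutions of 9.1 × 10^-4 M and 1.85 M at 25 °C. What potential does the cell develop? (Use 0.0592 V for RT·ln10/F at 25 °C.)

Both half-cells are Hg²⁺/Hg, so E°_cell = 0. The concentrated side is the cathode; the cell reaction moves Hg²⁺ from high to low concentration with n = 2.
Q = [Hg²⁺]_dilute/[Hg²⁺]_conc = 9.1 × 10^-4/1.85 = 4.92 × 10^-4.
E = 0 − (0.0592/2) log Q = −(0.0592/2)(-3.308) = 0.0979 V.

0.098 V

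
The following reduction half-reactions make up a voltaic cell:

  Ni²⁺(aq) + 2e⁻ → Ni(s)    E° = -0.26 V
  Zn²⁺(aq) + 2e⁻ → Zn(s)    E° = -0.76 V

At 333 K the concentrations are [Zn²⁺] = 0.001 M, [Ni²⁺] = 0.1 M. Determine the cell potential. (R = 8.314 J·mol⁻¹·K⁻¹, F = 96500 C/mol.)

0.566 V

The Ni²⁺/Ni couple has the higher reduction potential and acts as the cathode, so E°_cell = -0.26 − (-0.76) = 0.50 V.
Balancing electrons gives n = 2; the reaction quotient is Q = [Zn²⁺]/[Ni²⁺] = 0.0100.
E = E° − (RT/nF) ln Q = 0.50 − (8.314×333)/(2×96500) × (-4.605) = 0.500 + 0.066 = 0.566 V.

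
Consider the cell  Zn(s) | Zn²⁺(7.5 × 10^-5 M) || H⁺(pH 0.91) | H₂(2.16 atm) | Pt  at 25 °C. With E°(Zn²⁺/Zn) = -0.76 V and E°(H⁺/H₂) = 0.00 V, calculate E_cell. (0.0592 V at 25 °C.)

0.82 V

The hydrogen couple is the cathode, so E°_cell = 0.76 V; n = 2.
[H⁺] = 10^(−0.91) = 0.12 M, and Q = [Zn²⁺]·P(H₂) / [H⁺]^2 = 0.0107.
E = E° − (0.0592/2) log Q = 0.76 − (0.0592/2)(-1.970) = 0.818 V.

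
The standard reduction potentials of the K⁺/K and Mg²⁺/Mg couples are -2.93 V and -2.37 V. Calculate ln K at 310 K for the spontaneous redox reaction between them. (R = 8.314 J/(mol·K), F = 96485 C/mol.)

ln K = 41.9

E°_cell = -2.37 − (-2.93) = 0.56 V, with n = 2 electrons transferred.
At equilibrium E = 0, so the Nernst equation gives ln K = nFE°/RT = (2)(96485)(0.56)/((8.314)(310)) = 41.93.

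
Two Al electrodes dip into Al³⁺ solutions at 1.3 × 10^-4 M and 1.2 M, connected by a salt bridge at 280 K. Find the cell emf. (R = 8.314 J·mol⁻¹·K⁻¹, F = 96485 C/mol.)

Both half-cells are Al³⁺/Al, so E°_cell = 0. The concentrated side is the cathode; the cell reaction moves Al³⁺ from high to low concentration with n = 3.
Q = [Al³⁺]_dilute/[Al³⁺]_conc = 1.3 × 10^-4/1.2 = 1.08 × 10^-4.
E = 0 − (RT/nF) ln Q = −((8.314×280)/(3×96485))(-9.130) = 0.0734 V.

0.073 V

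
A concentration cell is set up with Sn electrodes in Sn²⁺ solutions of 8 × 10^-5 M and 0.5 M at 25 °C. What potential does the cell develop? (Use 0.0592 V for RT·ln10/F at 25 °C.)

Both half-cells are Sn²⁺/Sn, so E°_cell = 0. The concentrated side is the cathode; the cell reaction moves Sn²⁺ from high to low concentration with n = 2.
Q = [Sn²⁺]_dilute/[Sn²⁺]_conc = 8 × 10^-5/0.5 = 1.6 × 10^-4.
E = 0 − (0.0592/2) log Q = −(0.0592/2)(-3.796) = 0.1124 V.

0.11 V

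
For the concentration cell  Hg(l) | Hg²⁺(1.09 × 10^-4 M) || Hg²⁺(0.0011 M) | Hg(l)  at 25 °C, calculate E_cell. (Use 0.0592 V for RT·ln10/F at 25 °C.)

0.030 V

Both half-cells are Hg²⁺/Hg, so E°_cell = 0. The concentrated side is the cathode; the cell reaction moves Hg²⁺ from high to low concentration with n = 2.
Q = [Hg²⁺]_dilute/[Hg²⁺]_conc = 1.09 × 10^-4/0.0011 = 0.0991.
E = 0 − (0.0592/2) log Q = −(0.0592/2)(-1.004) = 0.0297 V.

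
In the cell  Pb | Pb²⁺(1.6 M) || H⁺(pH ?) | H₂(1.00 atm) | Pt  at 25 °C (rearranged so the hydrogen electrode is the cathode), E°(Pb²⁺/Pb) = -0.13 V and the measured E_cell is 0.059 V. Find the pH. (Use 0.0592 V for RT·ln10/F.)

pH = 1.10

E°_cell = 0.13 V and n = 2.
log Q = n(E° − E)/0.0592 = 2×(0.13 − 0.059)/0.0592 = 2.399.
With Q = [Pb²⁺]·P(H₂) / [H⁺]^2, solving for [H⁺] gives log[H⁺] = -1.097, so pH = 1.10.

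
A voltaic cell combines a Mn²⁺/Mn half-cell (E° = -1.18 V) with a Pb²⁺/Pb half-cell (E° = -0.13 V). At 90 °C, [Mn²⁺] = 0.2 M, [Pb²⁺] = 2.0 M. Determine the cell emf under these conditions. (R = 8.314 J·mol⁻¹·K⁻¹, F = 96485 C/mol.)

1.09 V

The Pb²⁺/Pb couple has the higher reduction potential and acts as the cathode, so E°_cell = -0.13 − (-1.18) = 1.05 V.
Balancing electrons gives n = 2; the reaction quotient is Q = [Mn²⁺]/[Pb²⁺] = 0.100.
E = E° − (RT/nF) ln Q = 1.05 − (8.314×363)/(2×96485) × (-2.303) = 1.050 + 0.036 = 1.086 V.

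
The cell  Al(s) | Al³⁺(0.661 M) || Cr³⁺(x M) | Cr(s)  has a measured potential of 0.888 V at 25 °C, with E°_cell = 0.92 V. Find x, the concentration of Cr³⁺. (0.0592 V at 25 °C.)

0.016 M

From the Nernst equation, log Q = n(E° − E)/0.0592 = 3(0.92 − 0.888)/0.0592 = 1.622, so Q = 41.8.
With Q = [Al³⁺]/[Cr³⁺] and the known concentrations, [Cr³⁺] in the denominator gives [Cr³⁺] = 0.016 M.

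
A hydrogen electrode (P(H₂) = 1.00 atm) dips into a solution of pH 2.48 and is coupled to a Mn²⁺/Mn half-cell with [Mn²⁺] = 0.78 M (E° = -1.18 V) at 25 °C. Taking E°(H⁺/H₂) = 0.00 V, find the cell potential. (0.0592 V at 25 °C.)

The hydrogen couple is the cathode, so E°_cell = 1.18 V; n = 2.
[H⁺] = 10^(−2.48) = 0.0033 M, and Q = [Mn²⁺]·P(H₂) / [H⁺]^2 = 7.11 × 10^4.
E = E° − (0.0592/2) log Q = 1.18 − (0.0592/2)(4.852) = 1.036 V.

1.04 V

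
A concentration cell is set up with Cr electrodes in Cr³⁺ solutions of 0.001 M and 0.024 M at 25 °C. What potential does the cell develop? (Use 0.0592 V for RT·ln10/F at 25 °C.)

Both half-cells are Cr³⁺/Cr, so E°_cell = 0. The concentrated side is the cathode; the cell reaction moves Cr³⁺ from high to low concentration with n = 3.
Q = [Cr³⁺]_dilute/[Cr³⁺]_conc = 0.001/0.024 = 0.0417.
E = 0 − (0.0592/3) log Q = −(0.0592/3)(-1.380) = 0.0272 V.

0.027 V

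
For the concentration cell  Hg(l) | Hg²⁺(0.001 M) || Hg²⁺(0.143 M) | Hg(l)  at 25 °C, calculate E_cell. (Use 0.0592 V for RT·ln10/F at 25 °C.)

0.064 V

Both half-cells are Hg²⁺/Hg, so E°_cell = 0. The concentrated side is the cathode; the cell reaction moves Hg²⁺ from high to low concentration with n = 2.
Q = [Hg²⁺]_dilute/[Hg²⁺]_conc = 0.001/0.143 = 0.00699.
E = 0 − (0.0592/2) log Q = −(0.0592/2)(-2.155) = 0.0638 V.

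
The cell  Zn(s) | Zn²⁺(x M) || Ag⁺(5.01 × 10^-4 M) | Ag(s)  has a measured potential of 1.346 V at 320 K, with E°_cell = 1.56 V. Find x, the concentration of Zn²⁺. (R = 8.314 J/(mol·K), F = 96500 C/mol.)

From the Nernst equation, ln Q = nF(E° − E)/RT = 2×96500×(1.56 − 1.346)/(8.314×320) = 15.524, so Q = 5.52 × 10^6.
With Q = [Zn²⁺]/[Ag⁺]^2 and the known concentrations, [Zn²⁺] in the numerator gives [Zn²⁺] = 1.4 M.

1.4 M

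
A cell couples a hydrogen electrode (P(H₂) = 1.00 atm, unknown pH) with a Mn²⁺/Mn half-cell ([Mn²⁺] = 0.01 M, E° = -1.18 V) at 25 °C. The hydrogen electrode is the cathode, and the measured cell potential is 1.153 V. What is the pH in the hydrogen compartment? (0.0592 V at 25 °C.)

pH = 1.46

E°_cell = 1.18 V and n = 2.
log Q = n(E° − E)/0.0592 = 2×(1.18 − 1.153)/0.0592 = 0.912.
With Q = [Mn²⁺]·P(H₂) / [H⁺]^2, solving for [H⁺] gives log[H⁺] = -1.456, so pH = 1.46.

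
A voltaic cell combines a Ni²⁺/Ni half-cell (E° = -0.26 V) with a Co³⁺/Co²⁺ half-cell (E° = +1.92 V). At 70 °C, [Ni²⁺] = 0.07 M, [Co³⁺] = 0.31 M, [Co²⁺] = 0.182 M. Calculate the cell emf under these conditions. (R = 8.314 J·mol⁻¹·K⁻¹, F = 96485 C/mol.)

2.24 V

The Co³⁺/Co²⁺ couple has the higher reduction potential and acts as the cathode, so E°_cell = +1.92 − (-0.26) = 2.18 V.
Balancing electrons gives n = 2; the reaction quotient is Q = [Ni²⁺]·[Co²⁺]^2/[Co³⁺]^2 = 0.0241.
E = E° − (RT/nF) ln Q = 2.18 − (8.314×343)/(2×96485) × (-3.724) = 2.180 + 0.055 = 2.235 V.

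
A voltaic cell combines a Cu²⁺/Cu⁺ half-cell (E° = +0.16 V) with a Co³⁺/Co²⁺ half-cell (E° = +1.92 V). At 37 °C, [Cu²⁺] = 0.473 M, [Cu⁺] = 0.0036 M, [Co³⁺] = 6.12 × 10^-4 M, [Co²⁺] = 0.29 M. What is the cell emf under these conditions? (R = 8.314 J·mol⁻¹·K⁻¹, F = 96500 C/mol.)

1.47 V

The Co³⁺/Co²⁺ couple has the higher reduction potential and acts as the cathode, so E°_cell = +1.92 − (+0.16) = 1.76 V.
Balancing electrons gives n = 1; the reaction quotient is Q = [Cu²⁺]·[Co²⁺]/([Cu⁺]·[Co³⁺]) = 6.23 × 10^4.
E = E° − (RT/nF) ln Q = 1.76 − (8.314×310)/(1×96500) × (11.039) = 1.760 − 0.295 = 1.465 V.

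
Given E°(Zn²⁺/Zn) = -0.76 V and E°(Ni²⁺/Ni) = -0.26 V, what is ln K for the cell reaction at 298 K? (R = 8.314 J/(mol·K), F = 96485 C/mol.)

E°_cell = -0.26 − (-0.76) = 0.50 V, with n = 2 electrons transferred.
At equilibrium E = 0, so the Nernst equation gives ln K = nFE°/RT = (2)(96485)(0.50)/((8.314)(298)) = 38.94.

ln K = 38.9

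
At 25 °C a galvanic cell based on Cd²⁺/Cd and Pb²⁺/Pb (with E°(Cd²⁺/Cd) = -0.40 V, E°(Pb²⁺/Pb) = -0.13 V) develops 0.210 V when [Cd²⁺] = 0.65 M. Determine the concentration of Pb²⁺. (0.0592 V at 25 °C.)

From the Nernst equation, log Q = n(E° − E)/0.0592 = 2(0.27 − 0.210)/0.0592 = 2.027, so Q = 106.
With Q = [Cd²⁺]/[Pb²⁺] and the known concentrations, [Pb²⁺] in the denominator gives [Pb²⁺] = 0.0061 M.

0.0061 M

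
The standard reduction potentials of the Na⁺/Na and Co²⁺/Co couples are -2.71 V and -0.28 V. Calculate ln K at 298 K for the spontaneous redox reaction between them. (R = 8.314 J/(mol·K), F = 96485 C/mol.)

ln K = 189.3

E°_cell = -0.28 − (-2.71) = 2.43 V, with n = 2 electrons transferred.
At equilibrium E = 0, so the Nernst equation gives ln K = nFE°/RT = (2)(96485)(2.43)/((8.314)(298)) = 189.26.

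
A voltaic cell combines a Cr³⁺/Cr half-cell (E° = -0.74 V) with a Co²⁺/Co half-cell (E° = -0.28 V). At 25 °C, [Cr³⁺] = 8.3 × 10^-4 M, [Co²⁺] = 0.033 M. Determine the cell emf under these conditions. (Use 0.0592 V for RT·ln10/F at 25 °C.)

The Co²⁺/Co couple has the higher reduction potential and acts as the cathode, so E°_cell = -0.28 − (-0.74) = 0.46 V.
Balancing electrons gives n = 6; the reaction quotient is Q = [Cr³⁺]^2/[Co²⁺]^3 = 0.0192.
At 25 °C, E = E° − (0.0592/n) log Q = 0.46 − (0.0592/6)(-1.717) = 0.460 + 0.017 = 0.477 V.

0.477 V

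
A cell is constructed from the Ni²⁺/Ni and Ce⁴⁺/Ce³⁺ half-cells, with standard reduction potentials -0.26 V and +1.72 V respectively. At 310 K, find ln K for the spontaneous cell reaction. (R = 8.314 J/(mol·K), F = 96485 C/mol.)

ln K = 148.2

E°_cell = +1.72 − (-0.26) = 1.98 V, with n = 2 electrons transferred.
At equilibrium E = 0, so the Nernst equation gives ln K = nFE°/RT = (2)(96485)(1.98)/((8.314)(310)) = 148.25.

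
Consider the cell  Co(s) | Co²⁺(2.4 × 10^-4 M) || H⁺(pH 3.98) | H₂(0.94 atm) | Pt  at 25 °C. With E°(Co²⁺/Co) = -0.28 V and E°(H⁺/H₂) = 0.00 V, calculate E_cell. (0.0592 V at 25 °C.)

0.15 V

The hydrogen couple is the cathode, so E°_cell = 0.28 V; n = 2.
[H⁺] = 10^(−3.98) = 1 × 10^-4 M, and Q = [Co²⁺]·P(H₂) / [H⁺]^2 = 2.06 × 10^4.
E = E° − (0.0592/2) log Q = 0.28 − (0.0592/2)(4.313) = 0.152 V.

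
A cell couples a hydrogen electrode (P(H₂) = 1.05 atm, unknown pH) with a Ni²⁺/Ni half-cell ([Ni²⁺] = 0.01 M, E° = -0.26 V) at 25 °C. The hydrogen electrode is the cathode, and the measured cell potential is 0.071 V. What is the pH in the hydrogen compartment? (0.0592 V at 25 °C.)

E°_cell = 0.26 V and n = 2.
log Q = n(E° − E)/0.0592 = 2×(0.26 − 0.071)/0.0592 = 6.385.
With Q = [Ni²⁺]·P(H₂) / [H⁺]^2, solving for [H⁺] gives log[H⁺] = -4.182, so pH = 4.18.

pH = 4.18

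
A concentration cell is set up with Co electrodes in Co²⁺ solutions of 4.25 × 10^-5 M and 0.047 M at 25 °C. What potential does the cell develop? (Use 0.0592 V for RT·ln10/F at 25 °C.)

Both half-cells are Co²⁺/Co, so E°_cell = 0. The concentrated side is the cathode; the cell reaction moves Co²⁺ from high to low concentration with n = 2.
Q = [Co²⁺]_dilute/[Co²⁺]_conc = 4.25 × 10^-5/0.047 = 9.04 × 10^-4.
E = 0 − (0.0592/2) log Q = −(0.0592/2)(-3.044) = 0.0901 V.

0.090 V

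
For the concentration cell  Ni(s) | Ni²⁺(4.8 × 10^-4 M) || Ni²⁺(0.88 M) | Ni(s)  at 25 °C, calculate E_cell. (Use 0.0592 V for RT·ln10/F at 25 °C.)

0.097 V

Both half-cells are Ni²⁺/Ni, so E°_cell = 0. The concentrated side is the cathode; the cell reaction moves Ni²⁺ from high to low concentration with n = 2.
Q = [Ni²⁺]_dilute/[Ni²⁺]_conc = 4.8 × 10^-4/0.88 = 5.45 × 10^-4.
E = 0 − (0.0592/2) log Q = −(0.0592/2)(-3.263) = 0.0966 V.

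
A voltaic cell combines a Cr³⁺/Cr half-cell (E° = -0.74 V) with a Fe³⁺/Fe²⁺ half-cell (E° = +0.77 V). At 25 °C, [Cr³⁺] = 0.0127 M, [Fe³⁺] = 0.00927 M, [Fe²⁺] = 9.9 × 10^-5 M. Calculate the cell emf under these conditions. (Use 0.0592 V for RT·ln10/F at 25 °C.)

The Fe³⁺/Fe²⁺ couple has the higher reduction potential and acts as the cathode, so E°_cell = +0.77 − (-0.74) = 1.51 V.
Balancing electrons gives n = 3; the reaction quotient is Q = [Cr³⁺]·[Fe²⁺]^3/[Fe³⁺]^3 = 1.55 × 10^-8.
At 25 °C, E = E° − (0.0592/n) log Q = 1.51 − (0.0592/3)(-7.811) = 1.510 + 0.154 = 1.664 V.

1.66 V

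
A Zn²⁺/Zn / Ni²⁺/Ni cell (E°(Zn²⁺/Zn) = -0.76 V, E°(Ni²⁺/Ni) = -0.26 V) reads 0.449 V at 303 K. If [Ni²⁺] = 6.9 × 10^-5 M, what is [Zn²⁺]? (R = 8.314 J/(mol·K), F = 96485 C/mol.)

From the Nernst equation, ln Q = nF(E° − E)/RT = 2×96485×(0.50 − 0.449)/(8.314×303) = 3.907, so Q = 49.7.
With Q = [Zn²⁺]/[Ni²⁺] and the known concentrations, [Zn²⁺] in the numerator gives [Zn²⁺] = 0.0034 M.

0.0034 M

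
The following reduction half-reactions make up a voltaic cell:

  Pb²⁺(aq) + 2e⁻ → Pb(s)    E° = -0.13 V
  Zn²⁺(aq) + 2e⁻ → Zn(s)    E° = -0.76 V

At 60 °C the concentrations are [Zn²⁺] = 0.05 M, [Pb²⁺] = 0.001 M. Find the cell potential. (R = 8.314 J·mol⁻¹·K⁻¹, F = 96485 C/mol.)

The Pb²⁺/Pb couple has the higher reduction potential and acts as the cathode, so E°_cell = -0.13 − (-0.76) = 0.63 V.
Balancing electrons gives n = 2; the reaction quotient is Q = [Zn²⁺]/[Pb²⁺] = 50.0.
E = E° − (RT/nF) ln Q = 0.63 − (8.314×333)/(2×96485) × (3.912) = 0.630 − 0.056 = 0.574 V.

0.574 V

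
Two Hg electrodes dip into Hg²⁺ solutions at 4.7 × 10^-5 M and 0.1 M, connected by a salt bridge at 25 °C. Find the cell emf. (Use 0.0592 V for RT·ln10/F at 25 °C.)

0.099 V

Both half-cells are Hg²⁺/Hg, so E°_cell = 0. The concentrated side is the cathode; the cell reaction moves Hg²⁺ from high to low concentration with n = 2.
Q = [Hg²⁺]_dilute/[Hg²⁺]_conc = 4.7 × 10^-5/0.1 = 4.7 × 10^-4.
E = 0 − (0.0592/2) log Q = −(0.0592/2)(-3.328) = 0.0985 V.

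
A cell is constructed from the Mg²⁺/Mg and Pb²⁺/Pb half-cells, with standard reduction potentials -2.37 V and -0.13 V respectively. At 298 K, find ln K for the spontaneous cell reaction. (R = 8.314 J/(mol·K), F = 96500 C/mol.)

E°_cell = -0.13 − (-2.37) = 2.24 V, with n = 2 electrons transferred.
At equilibrium E = 0, so the Nernst equation gives ln K = nFE°/RT = (2)(96500)(2.24)/((8.314)(298)) = 174.49.

ln K = 174.5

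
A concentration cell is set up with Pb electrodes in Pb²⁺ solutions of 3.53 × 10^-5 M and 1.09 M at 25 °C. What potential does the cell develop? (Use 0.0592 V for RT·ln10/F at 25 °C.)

Both half-cells are Pb²⁺/Pb, so E°_cell = 0. The concentrated side is the cathode; the cell reaction moves Pb²⁺ from high to low concentration with n = 2.
Q = [Pb²⁺]_dilute/[Pb²⁺]_conc = 3.53 × 10^-5/1.09 = 3.24 × 10^-5.
E = 0 − (0.0592/2) log Q = −(0.0592/2)(-4.490) = 0.1329 V.

0.13 V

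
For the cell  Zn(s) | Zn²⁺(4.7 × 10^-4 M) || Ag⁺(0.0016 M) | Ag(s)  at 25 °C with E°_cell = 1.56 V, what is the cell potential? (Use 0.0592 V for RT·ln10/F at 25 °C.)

Balancing electrons gives n = 2; the reaction quotient is Q = [Zn²⁺]/[Ag⁺]^2 = 184.
At 25 °C, E = E° − (0.0592/n) log Q = 1.56 − (0.0592/2)(2.264) = 1.560 − 0.067 = 1.493 V.

1.49 V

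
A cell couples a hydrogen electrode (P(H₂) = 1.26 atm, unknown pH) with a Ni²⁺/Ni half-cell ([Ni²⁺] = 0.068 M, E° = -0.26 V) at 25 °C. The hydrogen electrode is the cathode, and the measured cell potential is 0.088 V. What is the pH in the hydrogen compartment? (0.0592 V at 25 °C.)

pH = 3.44

E°_cell = 0.26 V and n = 2.
log Q = n(E° − E)/0.0592 = 2×(0.26 − 0.088)/0.0592 = 5.811.
With Q = [Ni²⁺]·P(H₂) / [H⁺]^2, solving for [H⁺] gives log[H⁺] = -3.439, so pH = 3.44.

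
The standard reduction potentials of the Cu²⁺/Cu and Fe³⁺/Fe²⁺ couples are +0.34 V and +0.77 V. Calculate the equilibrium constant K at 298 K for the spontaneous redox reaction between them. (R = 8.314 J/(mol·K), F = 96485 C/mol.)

E°_cell = +0.77 − (+0.34) = 0.43 V, with n = 2 electrons transferred.
At equilibrium E = 0, so the Nernst equation gives ln K = nFE°/RT = (2)(96485)(0.43)/((8.314)(298)) = 33.49.
K = e^33.49 = 3.5 × 10^14.

3.5 × 10^14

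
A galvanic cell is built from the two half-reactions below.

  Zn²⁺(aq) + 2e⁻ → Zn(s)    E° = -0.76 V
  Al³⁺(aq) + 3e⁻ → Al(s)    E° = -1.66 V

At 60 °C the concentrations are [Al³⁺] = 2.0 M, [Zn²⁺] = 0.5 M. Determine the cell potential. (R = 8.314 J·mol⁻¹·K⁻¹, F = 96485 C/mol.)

0.883 V

The Zn²⁺/Zn couple has the higher reduction potential and acts as the cathode, so E°_cell = -0.76 − (-1.66) = 0.90 V.
Balancing electrons gives n = 6; the reaction quotient is Q = [Al³⁺]^2/[Zn²⁺]^3 = 32.0.
E = E° − (RT/nF) ln Q = 0.90 − (8.314×333)/(6×96485) × (3.466) = 0.900 − 0.017 = 0.883 V.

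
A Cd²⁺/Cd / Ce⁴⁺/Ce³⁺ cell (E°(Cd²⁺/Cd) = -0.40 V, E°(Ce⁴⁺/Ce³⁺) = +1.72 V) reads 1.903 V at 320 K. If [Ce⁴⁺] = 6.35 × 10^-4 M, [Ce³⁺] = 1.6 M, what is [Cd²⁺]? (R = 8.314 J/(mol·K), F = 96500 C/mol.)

From the Nernst equation, ln Q = nF(E° − E)/RT = 2×96500×(2.12 − 1.903)/(8.314×320) = 15.742, so Q = 6.86 × 10^6.
With Q = [Cd²⁺]·[Ce³⁺]^2/[Ce⁴⁺]^2 and the known concentrations, [Cd²⁺] in the numerator gives [Cd²⁺] = 1.1 M.

1.1 M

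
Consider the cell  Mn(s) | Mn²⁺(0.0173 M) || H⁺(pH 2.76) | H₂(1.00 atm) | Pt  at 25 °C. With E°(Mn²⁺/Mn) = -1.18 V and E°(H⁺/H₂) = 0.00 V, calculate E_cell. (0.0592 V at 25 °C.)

1.07 V

The hydrogen couple is the cathode, so E°_cell = 1.18 V; n = 2.
[H⁺] = 10^(−2.76) = 0.0017 M, and Q = [Mn²⁺]·P(H₂) / [H⁺]^2 = 5730.
E = E° − (0.0592/2) log Q = 1.18 − (0.0592/2)(3.758) = 1.069 V.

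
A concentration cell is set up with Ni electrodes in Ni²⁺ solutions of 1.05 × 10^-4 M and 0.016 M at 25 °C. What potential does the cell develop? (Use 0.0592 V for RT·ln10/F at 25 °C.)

Both half-cells are Ni²⁺/Ni, so E°_cell = 0. The concentrated side is the cathode; the cell reaction moves Ni²⁺ from high to low concentration with n = 2.
Q = [Ni²⁺]_dilute/[Ni²⁺]_conc = 1.05 × 10^-4/0.016 = 0.00656.
E = 0 − (0.0592/2) log Q = −(0.0592/2)(-2.183) = 0.0646 V.

0.065 V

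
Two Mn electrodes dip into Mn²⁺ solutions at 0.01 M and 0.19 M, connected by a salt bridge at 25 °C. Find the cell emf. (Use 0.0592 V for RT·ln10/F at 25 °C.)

Both half-cells are Mn²⁺/Mn, so E°_cell = 0. The concentrated side is the cathode; the cell reaction moves Mn²⁺ from high to low concentration with n = 2.
Q = [Mn²⁺]_dilute/[Mn²⁺]_conc = 0.01/0.19 = 0.0526.
E = 0 − (0.0592/2) log Q = −(0.0592/2)(-1.279) = 0.0379 V.

0.038 V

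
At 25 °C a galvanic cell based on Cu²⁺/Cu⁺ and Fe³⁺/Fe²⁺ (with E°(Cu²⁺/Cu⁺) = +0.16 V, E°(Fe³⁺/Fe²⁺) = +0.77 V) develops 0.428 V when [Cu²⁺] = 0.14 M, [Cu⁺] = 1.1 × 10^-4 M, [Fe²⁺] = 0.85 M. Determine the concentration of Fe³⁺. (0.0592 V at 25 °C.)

From the Nernst equation, log Q = n(E° − E)/0.0592 = 1(0.61 − 0.428)/0.0592 = 3.074, so Q = 1190.
With Q = [Cu²⁺]·[Fe²⁺]/([Cu⁺]·[Fe³⁺]) and the known concentrations, [Fe³⁺] in the denominator gives [Fe³⁺] = 0.91 M.

0.91 M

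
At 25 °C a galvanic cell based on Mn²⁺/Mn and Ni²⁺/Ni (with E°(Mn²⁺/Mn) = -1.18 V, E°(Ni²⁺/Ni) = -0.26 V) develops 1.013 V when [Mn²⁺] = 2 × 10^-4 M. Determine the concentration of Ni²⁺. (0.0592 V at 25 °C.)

From the Nernst equation, log Q = n(E° − E)/0.0592 = 2(0.92 − 1.013)/0.0592 = -3.142, so Q = 7.21 × 10^-4.
With Q = [Mn²⁺]/[Ni²⁺] and the known concentrations, [Ni²⁺] in the denominator gives [Ni²⁺] = 0.28 M.

0.28 M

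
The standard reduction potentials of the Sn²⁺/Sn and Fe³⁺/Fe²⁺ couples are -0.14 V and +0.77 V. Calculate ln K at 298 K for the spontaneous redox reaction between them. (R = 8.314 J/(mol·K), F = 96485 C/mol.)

E°_cell = +0.77 − (-0.14) = 0.91 V, with n = 2 electrons transferred.
At equilibrium E = 0, so the Nernst equation gives ln K = nFE°/RT = (2)(96485)(0.91)/((8.314)(298)) = 70.88.

ln K = 70.9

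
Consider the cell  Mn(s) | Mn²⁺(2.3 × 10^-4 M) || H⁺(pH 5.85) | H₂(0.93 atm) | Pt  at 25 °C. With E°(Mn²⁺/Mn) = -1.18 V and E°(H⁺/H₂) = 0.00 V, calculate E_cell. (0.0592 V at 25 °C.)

0.94 V

The hydrogen couple is the cathode, so E°_cell = 1.18 V; n = 2.
[H⁺] = 10^(−5.85) = 1.4 × 10^-6 M, and Q = [Mn²⁺]·P(H₂) / [H⁺]^2 = 1.07 × 10^8.
E = E° − (0.0592/2) log Q = 1.18 − (0.0592/2)(8.030) = 0.942 V.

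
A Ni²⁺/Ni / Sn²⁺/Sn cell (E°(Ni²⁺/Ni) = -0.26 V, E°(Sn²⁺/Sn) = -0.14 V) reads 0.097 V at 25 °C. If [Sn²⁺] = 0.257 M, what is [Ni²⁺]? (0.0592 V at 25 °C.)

From the Nernst equation, log Q = n(E° − E)/0.0592 = 2(0.12 − 0.097)/0.0592 = 0.777, so Q = 5.98.
With Q = [Ni²⁺]/[Sn²⁺] and the known concentrations, [Ni²⁺] in the numerator gives [Ni²⁺] = 1.5 M.

1.5 M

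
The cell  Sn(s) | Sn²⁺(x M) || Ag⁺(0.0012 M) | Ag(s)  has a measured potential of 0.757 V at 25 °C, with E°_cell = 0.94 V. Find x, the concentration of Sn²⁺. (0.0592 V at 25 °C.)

2.2 M

From the Nernst equation, log Q = n(E° − E)/0.0592 = 2(0.94 − 0.757)/0.0592 = 6.182, so Q = 1.52 × 10^6.
With Q = [Sn²⁺]/[Ag⁺]^2 and the known concentrations, [Sn²⁺] in the numerator gives [Sn²⁺] = 2.2 M.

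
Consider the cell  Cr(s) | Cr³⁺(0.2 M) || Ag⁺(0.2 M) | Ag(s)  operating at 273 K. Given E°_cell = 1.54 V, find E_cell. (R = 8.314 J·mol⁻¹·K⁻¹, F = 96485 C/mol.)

1.51 V

Balancing electrons gives n = 3; the reaction quotient is Q = [Cr³⁺]/[Ag⁺]^3 = 25.0.
E = E° − (RT/nF) ln Q = 1.54 − (8.314×273)/(3×96485) × (3.219) = 1.540 − 0.025 = 1.515 V.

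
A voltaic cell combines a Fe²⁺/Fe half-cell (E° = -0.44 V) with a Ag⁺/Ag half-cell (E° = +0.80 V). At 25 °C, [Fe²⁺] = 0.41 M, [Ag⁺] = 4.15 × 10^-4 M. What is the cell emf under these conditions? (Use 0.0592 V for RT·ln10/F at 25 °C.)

1.05 V

The Ag⁺/Ag couple has the higher reduction potential and acts as the cathode, so E°_cell = +0.80 − (-0.44) = 1.24 V.
Balancing electrons gives n = 2; the reaction quotient is Q = [Fe²⁺]/[Ag⁺]^2 = 2.38 × 10^6.
At 25 °C, E = E° − (0.0592/n) log Q = 1.24 − (0.0592/2)(6.377) = 1.240 − 0.189 = 1.051 V.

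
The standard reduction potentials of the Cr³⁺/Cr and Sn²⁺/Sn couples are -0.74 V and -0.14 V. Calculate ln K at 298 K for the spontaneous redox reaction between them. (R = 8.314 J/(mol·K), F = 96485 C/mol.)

E°_cell = -0.14 − (-0.74) = 0.60 V, with n = 6 electrons transferred.
At equilibrium E = 0, so the Nernst equation gives ln K = nFE°/RT = (6)(96485)(0.60)/((8.314)(298)) = 140.20.

ln K = 140.2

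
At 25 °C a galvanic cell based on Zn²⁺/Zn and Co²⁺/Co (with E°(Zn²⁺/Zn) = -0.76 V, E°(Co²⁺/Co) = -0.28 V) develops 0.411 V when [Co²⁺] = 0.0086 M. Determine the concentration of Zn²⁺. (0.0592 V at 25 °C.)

From the Nernst equation, log Q = n(E° − E)/0.0592 = 2(0.48 − 0.411)/0.0592 = 2.331, so Q = 214.
With Q = [Zn²⁺]/[Co²⁺] and the known concentrations, [Zn²⁺] in the numerator gives [Zn²⁺] = 1.8 M.

1.8 M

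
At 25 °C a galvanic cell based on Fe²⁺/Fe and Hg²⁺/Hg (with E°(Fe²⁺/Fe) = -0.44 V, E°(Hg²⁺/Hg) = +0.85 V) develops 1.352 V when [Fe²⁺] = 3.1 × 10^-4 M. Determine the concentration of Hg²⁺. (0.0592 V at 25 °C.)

0.039 M

From the Nernst equation, log Q = n(E° − E)/0.0592 = 2(1.29 − 1.352)/0.0592 = -2.095, so Q = 0.00804.
With Q = [Fe²⁺]/[Hg²⁺] and the known concentrations, [Hg²⁺] in the denominator gives [Hg²⁺] = 0.039 M.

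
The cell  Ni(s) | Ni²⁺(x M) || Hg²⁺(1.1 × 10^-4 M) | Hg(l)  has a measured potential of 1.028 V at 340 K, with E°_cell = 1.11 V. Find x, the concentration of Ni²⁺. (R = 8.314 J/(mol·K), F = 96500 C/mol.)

From the Nernst equation, ln Q = nF(E° − E)/RT = 2×96500×(1.11 − 1.028)/(8.314×340) = 5.599, so Q = 270.
With Q = [Ni²⁺]/[Hg²⁺] and the known concentrations, [Ni²⁺] in the numerator gives [Ni²⁺] = 0.03 M.

0.03 M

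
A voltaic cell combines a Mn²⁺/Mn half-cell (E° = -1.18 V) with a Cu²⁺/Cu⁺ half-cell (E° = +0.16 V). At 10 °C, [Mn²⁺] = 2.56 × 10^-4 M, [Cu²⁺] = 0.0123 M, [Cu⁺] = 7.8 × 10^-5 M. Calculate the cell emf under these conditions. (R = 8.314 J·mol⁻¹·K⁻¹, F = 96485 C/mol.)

The Cu²⁺/Cu⁺ couple has the higher reduction potential and acts as the cathode, so E°_cell = +0.16 − (-1.18) = 1.34 V.
Balancing electrons gives n = 2; the reaction quotient is Q = [Mn²⁺]·[Cu⁺]^2/[Cu²⁺]^2 = 1.03 × 10^-8.
E = E° − (RT/nF) ln Q = 1.34 − (8.314×283)/(2×96485) × (-18.392) = 1.340 + 0.224 = 1.564 V.

1.56 V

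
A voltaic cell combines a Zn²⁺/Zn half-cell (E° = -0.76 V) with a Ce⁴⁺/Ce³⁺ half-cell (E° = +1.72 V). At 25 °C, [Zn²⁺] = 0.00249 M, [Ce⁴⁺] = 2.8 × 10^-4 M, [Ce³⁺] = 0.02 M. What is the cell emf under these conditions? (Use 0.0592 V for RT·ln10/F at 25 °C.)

2.45 V

The Ce⁴⁺/Ce³⁺ couple has the higher reduction potential and acts as the cathode, so E°_cell = +1.72 − (-0.76) = 2.48 V.
Balancing electrons gives n = 2; the reaction quotient is Q = [Zn²⁺]·[Ce³⁺]^2/[Ce⁴⁺]^2 = 12.7.
At 25 °C, E = E° − (0.0592/n) log Q = 2.48 − (0.0592/2)(1.104) = 2.480 − 0.033 = 2.447 V.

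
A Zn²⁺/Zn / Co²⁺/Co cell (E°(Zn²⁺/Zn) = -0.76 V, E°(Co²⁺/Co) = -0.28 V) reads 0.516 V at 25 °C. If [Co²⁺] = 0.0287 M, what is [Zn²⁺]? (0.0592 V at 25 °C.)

From the Nernst equation, log Q = n(E° − E)/0.0592 = 2(0.48 − 0.516)/0.0592 = -1.216, so Q = 0.0608.
With Q = [Zn²⁺]/[Co²⁺] and the known concentrations, [Zn²⁺] in the numerator gives [Zn²⁺] = 0.0017 M.

0.0017 M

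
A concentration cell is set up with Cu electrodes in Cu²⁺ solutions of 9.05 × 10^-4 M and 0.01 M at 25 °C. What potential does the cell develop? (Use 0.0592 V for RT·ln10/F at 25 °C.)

Both half-cells are Cu²⁺/Cu, so E°_cell = 0. The concentrated side is the cathode; the cell reaction moves Cu²⁺ from high to low concentration with n = 2.
Q = [Cu²⁺]_dilute/[Cu²⁺]_conc = 9.05 × 10^-4/0.01 = 0.0905.
E = 0 − (0.0592/2) log Q = −(0.0592/2)(-1.043) = 0.0309 V.

0.031 V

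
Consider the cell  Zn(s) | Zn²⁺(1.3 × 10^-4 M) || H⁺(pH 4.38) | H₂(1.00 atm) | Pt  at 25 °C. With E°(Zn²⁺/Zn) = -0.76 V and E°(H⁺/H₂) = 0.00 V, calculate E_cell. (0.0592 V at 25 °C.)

The hydrogen couple is the cathode, so E°_cell = 0.76 V; n = 2.
[H⁺] = 10^(−4.38) = 4.2 × 10^-5 M, and Q = [Zn²⁺]·P(H₂) / [H⁺]^2 = 7.48 × 10^4.
E = E° − (0.0592/2) log Q = 0.76 − (0.0592/2)(4.874) = 0.616 V.

0.62 V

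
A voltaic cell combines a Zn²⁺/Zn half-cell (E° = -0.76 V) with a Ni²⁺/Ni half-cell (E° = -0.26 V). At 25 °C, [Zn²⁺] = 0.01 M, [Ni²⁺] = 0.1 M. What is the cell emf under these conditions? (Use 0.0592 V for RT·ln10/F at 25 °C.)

0.530 V

The Ni²⁺/Ni couple has the higher reduction potential and acts as the cathode, so E°_cell = -0.26 − (-0.76) = 0.50 V.
Balancing electrons gives n = 2; the reaction quotient is Q = [Zn²⁺]/[Ni²⁺] = 0.100.
At 25 °C, E = E° − (0.0592/n) log Q = 0.50 − (0.0592/2)(-1.000) = 0.500 + 0.030 = 0.530 V.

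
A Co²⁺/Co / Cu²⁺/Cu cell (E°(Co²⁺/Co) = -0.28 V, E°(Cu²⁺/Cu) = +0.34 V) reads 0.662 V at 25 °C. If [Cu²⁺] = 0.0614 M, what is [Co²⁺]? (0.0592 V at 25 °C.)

0.0023 M

From the Nernst equation, log Q = n(E° − E)/0.0592 = 2(0.62 − 0.662)/0.0592 = -1.419, so Q = 0.0381.
With Q = [Co²⁺]/[Cu²⁺] and the known concentrations, [Co²⁺] in the numerator gives [Co²⁺] = 0.0023 M.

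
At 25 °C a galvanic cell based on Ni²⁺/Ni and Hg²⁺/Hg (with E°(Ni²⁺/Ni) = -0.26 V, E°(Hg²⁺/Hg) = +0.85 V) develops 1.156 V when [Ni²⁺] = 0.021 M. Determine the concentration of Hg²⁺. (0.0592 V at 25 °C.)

From the Nernst equation, log Q = n(E° − E)/0.0592 = 2(1.11 − 1.156)/0.0592 = -1.554, so Q = 0.0279.
With Q = [Ni²⁺]/[Hg²⁺] and the known concentrations, [Hg²⁺] in the denominator gives [Hg²⁺] = 0.75 M.

0.75 M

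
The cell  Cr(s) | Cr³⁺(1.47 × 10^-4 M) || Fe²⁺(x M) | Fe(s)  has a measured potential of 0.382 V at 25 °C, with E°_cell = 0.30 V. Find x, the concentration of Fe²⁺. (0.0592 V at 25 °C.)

From the Nernst equation, log Q = n(E° − E)/0.0592 = 6(0.30 − 0.382)/0.0592 = -8.311, so Q = 4.89 × 10^-9.
With Q = [Cr³⁺]^2/[Fe²⁺]^3 and the known concentrations, [Fe²⁺]^3 in the denominator gives [Fe²⁺] = 1.6 M.

1.6 M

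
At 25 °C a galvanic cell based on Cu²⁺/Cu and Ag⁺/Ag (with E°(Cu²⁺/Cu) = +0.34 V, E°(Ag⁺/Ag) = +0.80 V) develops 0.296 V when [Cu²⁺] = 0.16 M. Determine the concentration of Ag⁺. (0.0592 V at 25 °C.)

6.8 × 10^-4 M

From the Nernst equation, log Q = n(E° − E)/0.0592 = 2(0.46 − 0.296)/0.0592 = 5.541, so Q = 3.47 × 10^5.
With Q = [Cu²⁺]/[Ag⁺]^2 and the known concentrations, [Ag⁺]^2 in the denominator gives [Ag⁺] = 6.8 × 10^-4 M.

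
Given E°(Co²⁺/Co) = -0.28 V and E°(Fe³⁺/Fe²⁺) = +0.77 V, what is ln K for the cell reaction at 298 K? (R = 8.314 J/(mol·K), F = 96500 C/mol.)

E°_cell = +0.77 − (-0.28) = 1.05 V, with n = 2 electrons transferred.
At equilibrium E = 0, so the Nernst equation gives ln K = nFE°/RT = (2)(96500)(1.05)/((8.314)(298)) = 81.79.

ln K = 81.8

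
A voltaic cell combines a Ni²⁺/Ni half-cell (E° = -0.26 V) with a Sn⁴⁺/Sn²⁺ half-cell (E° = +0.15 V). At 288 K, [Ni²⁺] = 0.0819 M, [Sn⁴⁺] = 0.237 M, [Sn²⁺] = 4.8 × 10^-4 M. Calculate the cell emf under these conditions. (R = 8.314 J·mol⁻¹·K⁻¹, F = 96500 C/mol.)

The Sn⁴⁺/Sn²⁺ couple has the higher reduction potential and acts as the cathode, so E°_cell = +0.15 − (-0.26) = 0.41 V.
Balancing electrons gives n = 2; the reaction quotient is Q = [Ni²⁺]·[Sn²⁺]/[Sn⁴⁺] = 1.66 × 10^-4.
E = E° − (RT/nF) ln Q = 0.41 − (8.314×288)/(2×96500) × (-8.704) = 0.410 + 0.108 = 0.518 V.

0.518 V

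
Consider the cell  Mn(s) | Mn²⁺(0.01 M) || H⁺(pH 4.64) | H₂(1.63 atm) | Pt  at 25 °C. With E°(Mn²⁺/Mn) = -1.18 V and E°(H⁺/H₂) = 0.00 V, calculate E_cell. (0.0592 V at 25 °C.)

The hydrogen couple is the cathode, so E°_cell = 1.18 V; n = 2.
[H⁺] = 10^(−4.64) = 2.3 × 10^-5 M, and Q = [Mn²⁺]·P(H₂) / [H⁺]^2 = 3.11 × 10^7.
E = E° − (0.0592/2) log Q = 1.18 − (0.0592/2)(7.492) = 0.958 V.

0.96 V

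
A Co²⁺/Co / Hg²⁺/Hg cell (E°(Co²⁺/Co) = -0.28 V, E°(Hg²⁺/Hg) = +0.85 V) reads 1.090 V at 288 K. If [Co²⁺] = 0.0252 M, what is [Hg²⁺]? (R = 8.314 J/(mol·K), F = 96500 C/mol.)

0.001 M

From the Nernst equation, ln Q = nF(E° − E)/RT = 2×96500×(1.13 − 1.090)/(8.314×288) = 3.224, so Q = 25.1.
With Q = [Co²⁺]/[Hg²⁺] and the known concentrations, [Hg²⁺] in the denominator gives [Hg²⁺] = 0.001 M.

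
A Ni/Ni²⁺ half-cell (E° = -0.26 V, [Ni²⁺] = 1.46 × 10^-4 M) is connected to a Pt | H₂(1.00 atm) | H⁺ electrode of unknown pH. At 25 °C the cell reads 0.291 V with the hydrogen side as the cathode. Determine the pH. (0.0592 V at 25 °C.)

E°_cell = 0.26 V and n = 2.
log Q = n(E° − E)/0.0592 = 2×(0.26 − 0.291)/0.0592 = -1.047.
With Q = [Ni²⁺]·P(H₂) / [H⁺]^2, solving for [H⁺] gives log[H⁺] = -1.394, so pH = 1.39.

pH = 1.39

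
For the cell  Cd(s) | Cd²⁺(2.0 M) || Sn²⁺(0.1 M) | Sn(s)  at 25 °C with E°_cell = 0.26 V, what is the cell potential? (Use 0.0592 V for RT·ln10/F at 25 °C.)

Balancing electrons gives n = 2; the reaction quotient is Q = [Cd²⁺]/[Sn²⁺] = 20.0.
At 25 °C, E = E° − (0.0592/n) log Q = 0.26 − (0.0592/2)(1.301) = 0.260 − 0.039 = 0.221 V.

0.221 V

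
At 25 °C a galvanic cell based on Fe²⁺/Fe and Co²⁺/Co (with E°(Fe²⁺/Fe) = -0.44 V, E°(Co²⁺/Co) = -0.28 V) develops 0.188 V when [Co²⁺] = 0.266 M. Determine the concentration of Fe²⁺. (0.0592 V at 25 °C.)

From the Nernst equation, log Q = n(E° − E)/0.0592 = 2(0.16 − 0.188)/0.0592 = -0.946, so Q = 0.113.
With Q = [Fe²⁺]/[Co²⁺] and the known concentrations, [Fe²⁺] in the numerator gives [Fe²⁺] = 0.03 M.

0.03 M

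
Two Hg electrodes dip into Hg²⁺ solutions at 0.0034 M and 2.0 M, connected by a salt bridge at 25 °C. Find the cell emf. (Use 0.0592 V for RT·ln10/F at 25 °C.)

0.082 V

Both half-cells are Hg²⁺/Hg, so E°_cell = 0. The concentrated side is the cathode; the cell reaction moves Hg²⁺ from high to low concentration with n = 2.
Q = [Hg²⁺]_dilute/[Hg²⁺]_conc = 0.0034/2.0 = 0.00170.
E = 0 − (0.0592/2) log Q = −(0.0592/2)(-2.770) = 0.0820 V.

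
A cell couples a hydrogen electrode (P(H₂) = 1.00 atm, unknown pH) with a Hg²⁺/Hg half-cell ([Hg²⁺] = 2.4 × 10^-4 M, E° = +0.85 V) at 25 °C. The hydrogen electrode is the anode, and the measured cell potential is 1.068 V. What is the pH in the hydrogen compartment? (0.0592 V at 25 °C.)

pH = 5.49

E°_cell = 0.85 V and n = 2.
log Q = n(E° − E)/0.0592 = 2×(0.85 − 1.068)/0.0592 = -7.365.
With Q = [H⁺]^2 / ([Hg²⁺]·P(H₂)), solving for [H⁺] gives log[H⁺] = -5.492, so pH = 5.49.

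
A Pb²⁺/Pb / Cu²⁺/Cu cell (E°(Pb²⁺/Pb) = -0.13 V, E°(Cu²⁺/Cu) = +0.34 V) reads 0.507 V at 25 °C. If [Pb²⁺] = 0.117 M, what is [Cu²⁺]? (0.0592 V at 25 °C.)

2.1 M

From the Nernst equation, log Q = n(E° − E)/0.0592 = 2(0.47 − 0.507)/0.0592 = -1.250, so Q = 0.0562.
With Q = [Pb²⁺]/[Cu²⁺] and the known concentrations, [Cu²⁺] in the denominator gives [Cu²⁺] = 2.1 M.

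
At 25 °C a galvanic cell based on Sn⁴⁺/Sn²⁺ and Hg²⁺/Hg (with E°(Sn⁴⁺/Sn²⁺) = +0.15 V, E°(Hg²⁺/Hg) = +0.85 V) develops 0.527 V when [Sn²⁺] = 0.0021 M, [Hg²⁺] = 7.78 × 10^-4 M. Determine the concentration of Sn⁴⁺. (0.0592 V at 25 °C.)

From the Nernst equation, log Q = n(E° − E)/0.0592 = 2(0.70 − 0.527)/0.0592 = 5.845, so Q = 6.99 × 10^5.
With Q = [Sn⁴⁺]/([Sn²⁺]·[Hg²⁺]) and the known concentrations, [Sn⁴⁺] in the numerator gives [Sn⁴⁺] = 1.1 M.

1.1 M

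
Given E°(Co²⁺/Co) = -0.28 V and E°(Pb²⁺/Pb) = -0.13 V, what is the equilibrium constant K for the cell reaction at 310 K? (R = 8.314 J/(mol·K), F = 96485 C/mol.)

E°_cell = -0.13 − (-0.28) = 0.15 V, with n = 2 electrons transferred.
At equilibrium E = 0, so the Nernst equation gives ln K = nFE°/RT = (2)(96485)(0.15)/((8.314)(310)) = 11.23.
K = e^11.23 = 7.5 × 10^4.

7.5 × 10^4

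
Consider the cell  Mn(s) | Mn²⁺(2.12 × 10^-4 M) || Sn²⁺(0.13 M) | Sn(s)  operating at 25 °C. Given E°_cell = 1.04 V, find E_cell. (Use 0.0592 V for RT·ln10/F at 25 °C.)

Balancing electrons gives n = 2; the reaction quotient is Q = [Mn²⁺]/[Sn²⁺] = 0.00163.
At 25 °C, E = E° − (0.0592/n) log Q = 1.04 − (0.0592/2)(-2.788) = 1.040 + 0.083 = 1.123 V.

1.12 V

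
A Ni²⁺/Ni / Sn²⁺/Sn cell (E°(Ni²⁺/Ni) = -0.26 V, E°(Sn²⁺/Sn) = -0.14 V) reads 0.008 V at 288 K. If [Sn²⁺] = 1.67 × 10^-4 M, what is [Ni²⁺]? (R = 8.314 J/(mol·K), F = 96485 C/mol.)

1.4 M

From the Nernst equation, ln Q = nF(E° − E)/RT = 2×96485×(0.12 − 0.008)/(8.314×288) = 9.026, so Q = 8320.
With Q = [Ni²⁺]/[Sn²⁺] and the known concentrations, [Ni²⁺] in the numerator gives [Ni²⁺] = 1.4 M.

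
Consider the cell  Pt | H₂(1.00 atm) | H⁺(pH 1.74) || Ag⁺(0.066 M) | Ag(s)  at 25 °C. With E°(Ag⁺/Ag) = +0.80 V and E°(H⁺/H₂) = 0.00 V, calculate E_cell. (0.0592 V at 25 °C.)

0.83 V

The Ag⁺/Ag couple is the cathode, so E°_cell = 0.80 V; n = 2.
[H⁺] = 10^(−1.74) = 0.018 M, and Q = [H⁺]^2 / ([Ag⁺]^2·P(H₂)) = 0.0760.
E = E° − (0.0592/2) log Q = 0.80 − (0.0592/2)(-1.119) = 0.833 V.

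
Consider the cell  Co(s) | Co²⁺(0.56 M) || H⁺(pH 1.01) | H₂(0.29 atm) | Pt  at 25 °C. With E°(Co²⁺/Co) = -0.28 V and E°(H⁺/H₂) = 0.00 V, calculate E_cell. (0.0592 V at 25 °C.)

The hydrogen couple is the cathode, so E°_cell = 0.28 V; n = 2.
[H⁺] = 10^(−1.01) = 0.098 M, and Q = [Co²⁺]·P(H₂) / [H⁺]^2 = 17.0.
E = E° − (0.0592/2) log Q = 0.28 − (0.0592/2)(1.231) = 0.244 V.

0.24 V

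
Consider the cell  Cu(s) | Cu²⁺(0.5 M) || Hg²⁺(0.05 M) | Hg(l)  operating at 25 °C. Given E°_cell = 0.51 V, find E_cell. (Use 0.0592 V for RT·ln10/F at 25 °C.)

0.480 V

Balancing electrons gives n = 2; the reaction quotient is Q = [Cu²⁺]/[Hg²⁺] = 10.0.
At 25 °C, E = E° − (0.0592/n) log Q = 0.51 − (0.0592/2)(1.000) = 0.510 − 0.030 = 0.480 V.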